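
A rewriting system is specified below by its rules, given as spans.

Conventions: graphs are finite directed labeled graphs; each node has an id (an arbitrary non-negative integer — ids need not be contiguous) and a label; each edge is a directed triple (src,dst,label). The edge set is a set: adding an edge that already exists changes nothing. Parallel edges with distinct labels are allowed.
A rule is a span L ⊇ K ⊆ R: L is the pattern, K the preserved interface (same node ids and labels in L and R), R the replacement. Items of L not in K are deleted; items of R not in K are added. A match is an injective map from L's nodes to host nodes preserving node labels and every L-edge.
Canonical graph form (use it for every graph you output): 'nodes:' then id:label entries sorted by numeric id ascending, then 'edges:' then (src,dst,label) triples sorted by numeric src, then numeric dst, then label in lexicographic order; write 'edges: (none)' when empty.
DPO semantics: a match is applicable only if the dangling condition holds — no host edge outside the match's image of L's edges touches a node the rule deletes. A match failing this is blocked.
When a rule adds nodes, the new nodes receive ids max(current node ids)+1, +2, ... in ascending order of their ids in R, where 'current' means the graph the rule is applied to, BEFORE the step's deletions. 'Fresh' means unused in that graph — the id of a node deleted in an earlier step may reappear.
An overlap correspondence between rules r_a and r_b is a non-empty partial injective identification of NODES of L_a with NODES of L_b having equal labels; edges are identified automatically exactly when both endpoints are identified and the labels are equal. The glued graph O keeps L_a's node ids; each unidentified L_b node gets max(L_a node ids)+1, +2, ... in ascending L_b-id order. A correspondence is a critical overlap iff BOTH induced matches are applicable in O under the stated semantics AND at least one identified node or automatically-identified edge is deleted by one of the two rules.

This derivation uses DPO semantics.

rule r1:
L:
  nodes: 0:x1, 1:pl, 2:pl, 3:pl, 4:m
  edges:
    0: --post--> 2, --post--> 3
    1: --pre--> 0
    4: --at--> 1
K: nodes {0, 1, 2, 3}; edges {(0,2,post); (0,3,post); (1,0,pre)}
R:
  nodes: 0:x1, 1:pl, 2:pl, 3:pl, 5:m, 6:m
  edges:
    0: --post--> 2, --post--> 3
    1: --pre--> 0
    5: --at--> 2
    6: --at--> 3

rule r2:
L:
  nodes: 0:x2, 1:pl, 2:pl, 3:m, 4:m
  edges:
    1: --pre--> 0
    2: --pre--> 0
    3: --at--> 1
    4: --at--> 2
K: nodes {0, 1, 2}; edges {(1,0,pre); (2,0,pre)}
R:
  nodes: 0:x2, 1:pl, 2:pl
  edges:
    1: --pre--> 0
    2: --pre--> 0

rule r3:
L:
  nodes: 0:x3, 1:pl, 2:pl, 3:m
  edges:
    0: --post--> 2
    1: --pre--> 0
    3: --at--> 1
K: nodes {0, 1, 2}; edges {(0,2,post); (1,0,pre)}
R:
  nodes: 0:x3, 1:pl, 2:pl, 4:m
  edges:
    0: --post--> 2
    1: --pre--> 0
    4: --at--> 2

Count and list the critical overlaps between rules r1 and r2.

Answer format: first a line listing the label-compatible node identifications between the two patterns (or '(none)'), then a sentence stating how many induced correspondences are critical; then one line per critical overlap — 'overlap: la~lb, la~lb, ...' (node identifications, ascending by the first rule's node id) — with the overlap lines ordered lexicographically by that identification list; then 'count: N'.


label-compatible node identifications between L(r1) and L(r2): 1~1, 1~2, 2~1, 2~2, 3~1, 3~2, 4~3, 4~4
6 of the induced correspondences are critical overlaps of r1 and r2.
overlap: 1~1, 2~2, 4~3
overlap: 1~1, 3~2, 4~3
overlap: 1~1, 4~3
overlap: 1~2, 2~1, 4~4
overlap: 1~2, 3~1, 4~4
overlap: 1~2, 4~4
count: 6


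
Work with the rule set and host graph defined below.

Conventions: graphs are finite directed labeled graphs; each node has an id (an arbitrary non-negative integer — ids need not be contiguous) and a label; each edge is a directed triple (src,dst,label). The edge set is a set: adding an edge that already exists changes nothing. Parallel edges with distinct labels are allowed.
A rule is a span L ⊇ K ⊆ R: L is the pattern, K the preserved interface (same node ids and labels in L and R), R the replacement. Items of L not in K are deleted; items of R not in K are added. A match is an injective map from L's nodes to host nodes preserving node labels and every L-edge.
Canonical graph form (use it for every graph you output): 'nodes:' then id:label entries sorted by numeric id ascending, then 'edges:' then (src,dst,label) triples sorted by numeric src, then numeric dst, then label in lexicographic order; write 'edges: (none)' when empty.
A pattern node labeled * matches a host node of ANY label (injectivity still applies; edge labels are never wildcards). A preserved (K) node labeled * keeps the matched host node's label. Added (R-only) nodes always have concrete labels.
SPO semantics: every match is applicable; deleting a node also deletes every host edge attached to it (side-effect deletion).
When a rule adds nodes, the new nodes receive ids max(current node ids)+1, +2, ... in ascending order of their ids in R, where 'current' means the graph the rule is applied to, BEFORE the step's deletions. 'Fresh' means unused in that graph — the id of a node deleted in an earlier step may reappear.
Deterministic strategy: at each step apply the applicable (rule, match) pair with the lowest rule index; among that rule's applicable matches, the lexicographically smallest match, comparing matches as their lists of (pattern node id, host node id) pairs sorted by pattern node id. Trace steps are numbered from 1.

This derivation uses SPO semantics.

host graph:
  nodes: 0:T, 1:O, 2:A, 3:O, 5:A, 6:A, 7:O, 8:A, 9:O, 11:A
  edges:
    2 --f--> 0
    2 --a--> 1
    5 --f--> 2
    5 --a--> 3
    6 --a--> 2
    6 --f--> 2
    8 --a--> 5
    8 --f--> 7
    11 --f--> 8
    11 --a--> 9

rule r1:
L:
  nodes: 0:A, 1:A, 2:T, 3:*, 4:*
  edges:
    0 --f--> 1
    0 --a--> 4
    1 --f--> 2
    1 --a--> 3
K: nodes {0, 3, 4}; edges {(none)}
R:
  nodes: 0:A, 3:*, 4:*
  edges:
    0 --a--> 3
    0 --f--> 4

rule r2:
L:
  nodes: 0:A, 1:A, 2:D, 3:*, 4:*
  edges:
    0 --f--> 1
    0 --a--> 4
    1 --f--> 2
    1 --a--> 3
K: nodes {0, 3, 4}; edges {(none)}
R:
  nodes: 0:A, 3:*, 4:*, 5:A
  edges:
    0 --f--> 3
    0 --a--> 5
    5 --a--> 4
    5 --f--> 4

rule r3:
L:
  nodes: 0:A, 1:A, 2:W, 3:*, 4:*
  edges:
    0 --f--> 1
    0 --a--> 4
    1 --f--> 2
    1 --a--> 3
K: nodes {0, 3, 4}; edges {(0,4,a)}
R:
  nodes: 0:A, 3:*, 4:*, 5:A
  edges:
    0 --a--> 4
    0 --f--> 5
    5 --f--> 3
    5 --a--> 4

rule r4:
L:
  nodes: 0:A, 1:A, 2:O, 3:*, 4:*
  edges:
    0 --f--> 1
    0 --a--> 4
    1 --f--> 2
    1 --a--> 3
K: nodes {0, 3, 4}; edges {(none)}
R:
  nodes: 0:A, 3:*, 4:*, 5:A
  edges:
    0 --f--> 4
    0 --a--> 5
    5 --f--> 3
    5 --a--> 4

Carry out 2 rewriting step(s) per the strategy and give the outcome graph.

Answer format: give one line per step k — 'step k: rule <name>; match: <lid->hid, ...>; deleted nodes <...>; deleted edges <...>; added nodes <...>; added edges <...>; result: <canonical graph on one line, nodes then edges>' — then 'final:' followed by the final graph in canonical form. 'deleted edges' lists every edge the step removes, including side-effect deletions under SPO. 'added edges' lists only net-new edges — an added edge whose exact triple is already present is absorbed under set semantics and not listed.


step 1: rule r1; match: 0->5, 1->2, 2->0, 3->1, 4->3; deleted nodes 0, 2; deleted edges (2,0,f); (2,1,a); (5,2,f); (5,3,a); (6,2,a); (6,2,f); added nodes (none); added edges (5,1,a); (5,3,f); result: nodes: 1:O, 3:O, 5:A, 6:A, 7:O, 8:A, 9:O, 11:A edges: (5,1,a); (5,3,f); (8,5,a); (8,7,f); (11,8,f); (11,9,a)
step 2: rule r4; match: 0->11, 1->8, 2->7, 3->5, 4->9; deleted nodes 7, 8; deleted edges (8,5,a); (8,7,f); (11,8,f); (11,9,a); added nodes 12; added edges (11,9,f); (11,12,a); (12,5,f); (12,9,a); result: nodes: 1:O, 3:O, 5:A, 6:A, 9:O, 11:A, 12:A edges: (5,1,a); (5,3,f); (11,9,f); (11,12,a); (12,5,f); (12,9,a)
final:
nodes: 1:O, 3:O, 5:A, 6:A, 9:O, 11:A, 12:A
edges: (5,1,a); (5,3,f); (11,9,f); (11,12,a); (12,5,f); (12,9,a)


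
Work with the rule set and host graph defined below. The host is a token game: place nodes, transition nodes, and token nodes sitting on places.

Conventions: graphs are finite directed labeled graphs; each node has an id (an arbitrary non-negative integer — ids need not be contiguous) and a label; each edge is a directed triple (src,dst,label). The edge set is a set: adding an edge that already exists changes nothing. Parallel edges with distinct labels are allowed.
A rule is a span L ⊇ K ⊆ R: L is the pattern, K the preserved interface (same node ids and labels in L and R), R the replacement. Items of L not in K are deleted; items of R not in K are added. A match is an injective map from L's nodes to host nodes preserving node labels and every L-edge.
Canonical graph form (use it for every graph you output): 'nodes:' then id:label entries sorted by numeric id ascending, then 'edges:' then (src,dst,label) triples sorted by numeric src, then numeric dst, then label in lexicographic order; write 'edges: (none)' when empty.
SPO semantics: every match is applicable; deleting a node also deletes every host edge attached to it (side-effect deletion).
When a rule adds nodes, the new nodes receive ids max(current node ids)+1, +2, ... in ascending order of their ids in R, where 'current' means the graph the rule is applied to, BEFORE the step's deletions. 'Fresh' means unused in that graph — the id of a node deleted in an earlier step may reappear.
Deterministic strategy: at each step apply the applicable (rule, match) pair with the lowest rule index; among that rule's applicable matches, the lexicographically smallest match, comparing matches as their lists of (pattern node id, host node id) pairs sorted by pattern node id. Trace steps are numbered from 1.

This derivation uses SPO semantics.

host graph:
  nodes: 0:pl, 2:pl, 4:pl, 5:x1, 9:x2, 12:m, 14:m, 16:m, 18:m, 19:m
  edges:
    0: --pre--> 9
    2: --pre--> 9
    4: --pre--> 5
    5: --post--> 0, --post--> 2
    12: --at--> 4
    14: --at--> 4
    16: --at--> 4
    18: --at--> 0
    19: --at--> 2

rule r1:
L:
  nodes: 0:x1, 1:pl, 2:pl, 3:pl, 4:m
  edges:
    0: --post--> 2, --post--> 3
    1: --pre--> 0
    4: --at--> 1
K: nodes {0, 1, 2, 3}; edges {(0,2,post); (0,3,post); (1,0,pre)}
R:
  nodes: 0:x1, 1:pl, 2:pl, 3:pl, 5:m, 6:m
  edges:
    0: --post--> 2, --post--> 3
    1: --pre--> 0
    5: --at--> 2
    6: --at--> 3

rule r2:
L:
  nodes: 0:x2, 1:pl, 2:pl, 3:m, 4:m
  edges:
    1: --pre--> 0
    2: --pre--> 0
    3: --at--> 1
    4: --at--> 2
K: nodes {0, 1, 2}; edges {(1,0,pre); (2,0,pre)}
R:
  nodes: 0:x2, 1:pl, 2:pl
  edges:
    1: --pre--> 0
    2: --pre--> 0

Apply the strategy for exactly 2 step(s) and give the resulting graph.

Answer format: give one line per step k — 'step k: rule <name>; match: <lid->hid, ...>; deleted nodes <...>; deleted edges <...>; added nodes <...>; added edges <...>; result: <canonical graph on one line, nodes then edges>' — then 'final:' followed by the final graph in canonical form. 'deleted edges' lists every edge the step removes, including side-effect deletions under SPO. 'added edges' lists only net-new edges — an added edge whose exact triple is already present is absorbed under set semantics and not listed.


step 1: rule r1; match: 0->5, 1->4, 2->0, 3->2, 4->12; deleted nodes 12; deleted edges (12,4,at); added nodes 20, 21; added edges (20,0,at); (21,2,at); result: nodes: 0:pl, 2:pl, 4:pl, 5:x1, 9:x2, 14:m, 16:m, 18:m, 19:m, 20:m, 21:m edges: (0,9,pre); (2,9,pre); (4,5,pre); (5,0,post); (5,2,post); (14,4,at); (16,4,at); (18,0,at); (19,2,at); (20,0,at); (21,2,at)
step 2: rule r1; match: 0->5, 1->4, 2->0, 3->2, 4->14; deleted nodes 14; deleted edges (14,4,at); added nodes 22, 23; added edges (22,0,at); (23,2,at); result: nodes: 0:pl, 2:pl, 4:pl, 5:x1, 9:x2, 16:m, 18:m, 19:m, 20:m, 21:m, 22:m, 23:m edges: (0,9,pre); (2,9,pre); (4,5,pre); (5,0,post); (5,2,post); (16,4,at); (18,0,at); (19,2,at); (20,0,at); (21,2,at); (22,0,at); (23,2,at)
final:
nodes: 0:pl, 2:pl, 4:pl, 5:x1, 9:x2, 16:m, 18:m, 19:m, 20:m, 21:m, 22:m, 23:m
edges: (0,9,pre); (2,9,pre); (4,5,pre); (5,0,post); (5,2,post); (16,4,at); (18,0,at); (19,2,at); (20,0,at); (21,2,at); (22,0,at); (23,2,at)


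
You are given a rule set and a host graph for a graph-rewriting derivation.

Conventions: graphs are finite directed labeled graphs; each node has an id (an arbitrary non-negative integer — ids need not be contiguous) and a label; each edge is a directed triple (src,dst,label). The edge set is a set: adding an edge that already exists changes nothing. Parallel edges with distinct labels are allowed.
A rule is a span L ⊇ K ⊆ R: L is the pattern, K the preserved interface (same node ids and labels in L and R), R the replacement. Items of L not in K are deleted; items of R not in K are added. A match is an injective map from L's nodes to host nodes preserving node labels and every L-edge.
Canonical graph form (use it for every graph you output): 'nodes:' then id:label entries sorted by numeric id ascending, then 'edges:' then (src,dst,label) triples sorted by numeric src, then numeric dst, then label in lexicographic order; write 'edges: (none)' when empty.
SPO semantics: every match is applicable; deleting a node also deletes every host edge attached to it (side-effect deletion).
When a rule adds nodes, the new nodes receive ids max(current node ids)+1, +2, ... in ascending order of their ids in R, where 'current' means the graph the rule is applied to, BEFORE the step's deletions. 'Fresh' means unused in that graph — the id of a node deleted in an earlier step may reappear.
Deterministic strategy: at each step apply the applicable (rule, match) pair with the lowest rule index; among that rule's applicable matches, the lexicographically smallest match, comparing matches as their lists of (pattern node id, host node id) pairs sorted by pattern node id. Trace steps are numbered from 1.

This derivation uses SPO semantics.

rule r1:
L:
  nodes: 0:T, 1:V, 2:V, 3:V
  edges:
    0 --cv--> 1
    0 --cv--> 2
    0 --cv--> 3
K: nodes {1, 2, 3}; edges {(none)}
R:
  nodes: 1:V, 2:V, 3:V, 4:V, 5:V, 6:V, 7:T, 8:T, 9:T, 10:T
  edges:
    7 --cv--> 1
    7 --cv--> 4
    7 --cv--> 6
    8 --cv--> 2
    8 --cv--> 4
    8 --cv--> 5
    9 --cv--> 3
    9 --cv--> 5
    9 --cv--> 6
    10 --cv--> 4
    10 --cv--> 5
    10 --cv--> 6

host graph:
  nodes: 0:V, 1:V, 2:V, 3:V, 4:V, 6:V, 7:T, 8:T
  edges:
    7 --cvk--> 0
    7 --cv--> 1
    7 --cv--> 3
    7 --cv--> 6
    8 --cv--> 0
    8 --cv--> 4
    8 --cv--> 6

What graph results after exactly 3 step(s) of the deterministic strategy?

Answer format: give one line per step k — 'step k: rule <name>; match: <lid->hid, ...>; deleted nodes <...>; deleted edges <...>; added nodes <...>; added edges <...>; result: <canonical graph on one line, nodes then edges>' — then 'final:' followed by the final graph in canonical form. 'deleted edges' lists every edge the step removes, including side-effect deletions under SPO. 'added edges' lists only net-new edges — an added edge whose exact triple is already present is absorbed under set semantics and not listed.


step 1: rule r1; match: 0->7, 1->1, 2->3, 3->6; deleted nodes 7; deleted edges (7,0,cvk); (7,1,cv); (7,3,cv); (7,6,cv); added nodes 9, 10, 11, 12, 13, 14, 15; added edges (12,1,cv); (12,9,cv); (12,11,cv); (13,3,cv); (13,9,cv); (13,10,cv); (14,6,cv); (14,10,cv); (14,11,cv); (15,9,cv); (15,10,cv); (15,11,cv); result: nodes: 0:V, 1:V, 2:V, 3:V, 4:V, 6:V, 8:T, 9:V, 10:V, 11:V, 12:T, 13:T, 14:T, 15:T edges: (8,0,cv); (8,4,cv); (8,6,cv); (12,1,cv); (12,9,cv); (12,11,cv); (13,3,cv); (13,9,cv); (13,10,cv); (14,6,cv); (14,10,cv); (14,11,cv); (15,9,cv); (15,10,cv); (15,11,cv)
step 2: rule r1; match: 0->8, 1->0, 2->4, 3->6; deleted nodes 8; deleted edges (8,0,cv); (8,4,cv); (8,6,cv); added nodes 16, 17, 18, 19, 20, 21, 22; added edges (19,0,cv); (19,16,cv); (19,18,cv); (20,4,cv); (20,16,cv); (20,17,cv); (21,6,cv); (21,17,cv); (21,18,cv); (22,16,cv); (22,17,cv); (22,18,cv); result: nodes: 0:V, 1:V, 2:V, 3:V, 4:V, 6:V, 9:V, 10:V, 11:V, 12:T, 13:T, 14:T, 15:T, 16:V, 17:V, 18:V, 19:T, 20:T, 21:T, 22:T edges: (12,1,cv); (12,9,cv); (12,11,cv); (13,3,cv); (13,9,cv); (13,10,cv); (14,6,cv); (14,10,cv); (14,11,cv); (15,9,cv); (15,10,cv); (15,11,cv); (19,0,cv); (19,16,cv); (19,18,cv); (20,4,cv); (20,16,cv); (20,17,cv); (21,6,cv); (21,17,cv); (21,18,cv); (22,16,cv); (22,17,cv); (22,18,cv)
step 3: rule r1; match: 0->12, 1->1, 2->9, 3->11; deleted nodes 12; deleted edges (12,1,cv); (12,9,cv); (12,11,cv); added nodes 23, 24, 25, 26, 27, 28, 29; added edges (26,1,cv); (26,23,cv); (26,25,cv); (27,9,cv); (27,23,cv); (27,24,cv); (28,11,cv); (28,24,cv); (28,25,cv); (29,23,cv); (29,24,cv); (29,25,cv); result: nodes: 0:V, 1:V, 2:V, 3:V, 4:V, 6:V, 9:V, 10:V, 11:V, 13:T, 14:T, 15:T, 16:V, 17:V, 18:V, 19:T, 20:T, 21:T, 22:T, 23:V, 24:V, 25:V, 26:T, 27:T, 28:T, 29:T edges: (13,3,cv); (13,9,cv); (13,10,cv); (14,6,cv); (14,10,cv); (14,11,cv); (15,9,cv); (15,10,cv); (15,11,cv); (19,0,cv); (19,16,cv); (19,18,cv); (20,4,cv); (20,16,cv); (20,17,cv); (21,6,cv); (21,17,cv); (21,18,cv); (22,16,cv); (22,17,cv); (22,18,cv); (26,1,cv); (26,23,cv); (26,25,cv); (27,9,cv); (27,23,cv); (27,24,cv); (28,11,cv); (28,24,cv); (28,25,cv); (29,23,cv); (29,24,cv); (29,25,cv)
final:
nodes: 0:V, 1:V, 2:V, 3:V, 4:V, 6:V, 9:V, 10:V, 11:V, 13:T, 14:T, 15:T, 16:V, 17:V, 18:V, 19:T, 20:T, 21:T, 22:T, 23:V, 24:V, 25:V, 26:T, 27:T, 28:T, 29:T
edges: (13,3,cv); (13,9,cv); (13,10,cv); (14,6,cv); (14,10,cv); (14,11,cv); (15,9,cv); (15,10,cv); (15,11,cv); (19,0,cv); (19,16,cv); (19,18,cv); (20,4,cv); (20,16,cv); (20,17,cv); (21,6,cv); (21,17,cv); (21,18,cv); (22,16,cv); (22,17,cv); (22,18,cv); (26,1,cv); (26,23,cv); (26,25,cv); (27,9,cv); (27,23,cv); (27,24,cv); (28,11,cv); (28,24,cv); (28,25,cv); (29,23,cv); (29,24,cv); (29,25,cv)


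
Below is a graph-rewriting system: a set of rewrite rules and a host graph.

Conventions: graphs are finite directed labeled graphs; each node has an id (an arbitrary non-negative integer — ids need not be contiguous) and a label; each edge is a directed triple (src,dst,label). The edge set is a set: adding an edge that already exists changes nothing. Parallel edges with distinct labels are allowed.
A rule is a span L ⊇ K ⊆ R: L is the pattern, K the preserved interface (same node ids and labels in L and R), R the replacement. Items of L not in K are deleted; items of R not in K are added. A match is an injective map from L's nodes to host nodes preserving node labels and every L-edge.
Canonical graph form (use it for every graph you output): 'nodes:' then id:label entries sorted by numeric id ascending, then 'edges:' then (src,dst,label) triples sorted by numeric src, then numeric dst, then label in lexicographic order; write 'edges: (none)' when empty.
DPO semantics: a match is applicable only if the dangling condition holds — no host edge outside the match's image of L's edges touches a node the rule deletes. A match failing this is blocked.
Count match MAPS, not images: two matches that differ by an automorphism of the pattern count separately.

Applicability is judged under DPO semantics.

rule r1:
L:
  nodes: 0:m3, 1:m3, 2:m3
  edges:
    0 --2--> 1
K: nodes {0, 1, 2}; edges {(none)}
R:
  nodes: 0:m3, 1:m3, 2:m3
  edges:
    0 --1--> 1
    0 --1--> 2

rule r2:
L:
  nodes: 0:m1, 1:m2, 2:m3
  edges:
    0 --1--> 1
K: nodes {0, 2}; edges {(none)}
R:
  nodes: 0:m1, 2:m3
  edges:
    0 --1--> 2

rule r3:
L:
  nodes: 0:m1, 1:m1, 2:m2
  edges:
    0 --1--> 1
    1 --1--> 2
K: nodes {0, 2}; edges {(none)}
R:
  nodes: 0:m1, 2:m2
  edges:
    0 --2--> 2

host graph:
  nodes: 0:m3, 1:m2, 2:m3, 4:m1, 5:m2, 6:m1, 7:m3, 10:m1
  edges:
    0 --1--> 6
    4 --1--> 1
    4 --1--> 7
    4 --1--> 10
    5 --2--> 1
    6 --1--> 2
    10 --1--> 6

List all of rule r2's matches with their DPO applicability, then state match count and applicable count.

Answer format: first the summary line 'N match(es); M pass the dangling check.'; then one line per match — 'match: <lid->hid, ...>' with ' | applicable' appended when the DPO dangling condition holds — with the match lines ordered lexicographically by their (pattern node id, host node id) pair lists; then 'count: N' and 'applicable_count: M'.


3 match(es); 0 pass the dangling check.
match: 0->4, 1->1, 2->0
match: 0->4, 1->1, 2->2
match: 0->4, 1->1, 2->7
count: 3
applicable_count: 0


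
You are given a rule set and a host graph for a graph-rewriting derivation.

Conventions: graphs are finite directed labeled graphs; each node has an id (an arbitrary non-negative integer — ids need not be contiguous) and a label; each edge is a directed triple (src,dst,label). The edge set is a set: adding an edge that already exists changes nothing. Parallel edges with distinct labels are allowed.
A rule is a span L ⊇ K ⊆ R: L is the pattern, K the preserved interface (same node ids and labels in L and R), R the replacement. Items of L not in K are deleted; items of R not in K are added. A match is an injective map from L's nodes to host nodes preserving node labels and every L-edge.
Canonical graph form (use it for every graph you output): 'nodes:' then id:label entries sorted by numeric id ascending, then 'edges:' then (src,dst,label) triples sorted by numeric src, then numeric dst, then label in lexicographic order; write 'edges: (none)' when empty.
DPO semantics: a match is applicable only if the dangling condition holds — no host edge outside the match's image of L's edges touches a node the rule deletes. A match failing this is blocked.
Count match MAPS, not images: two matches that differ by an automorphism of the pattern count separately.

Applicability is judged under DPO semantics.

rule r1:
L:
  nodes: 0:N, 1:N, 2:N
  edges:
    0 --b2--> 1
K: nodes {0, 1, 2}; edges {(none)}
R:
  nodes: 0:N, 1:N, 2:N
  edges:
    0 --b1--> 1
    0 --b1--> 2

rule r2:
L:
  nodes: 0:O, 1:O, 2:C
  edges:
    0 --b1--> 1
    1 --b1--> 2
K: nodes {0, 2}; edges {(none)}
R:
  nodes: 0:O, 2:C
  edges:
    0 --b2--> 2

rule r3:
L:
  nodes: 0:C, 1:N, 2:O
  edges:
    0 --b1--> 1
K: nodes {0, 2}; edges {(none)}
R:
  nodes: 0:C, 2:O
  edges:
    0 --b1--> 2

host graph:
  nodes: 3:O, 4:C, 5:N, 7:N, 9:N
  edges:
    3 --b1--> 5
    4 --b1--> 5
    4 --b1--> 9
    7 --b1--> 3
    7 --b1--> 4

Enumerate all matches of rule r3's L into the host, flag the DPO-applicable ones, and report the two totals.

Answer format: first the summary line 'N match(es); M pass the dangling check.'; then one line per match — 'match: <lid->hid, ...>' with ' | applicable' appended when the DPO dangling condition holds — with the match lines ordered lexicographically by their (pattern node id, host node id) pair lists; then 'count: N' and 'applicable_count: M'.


2 match(es); 1 pass the dangling check.
match: 0->4, 1->5, 2->3
match: 0->4, 1->9, 2->3 | applicable
count: 2
applicable_count: 1


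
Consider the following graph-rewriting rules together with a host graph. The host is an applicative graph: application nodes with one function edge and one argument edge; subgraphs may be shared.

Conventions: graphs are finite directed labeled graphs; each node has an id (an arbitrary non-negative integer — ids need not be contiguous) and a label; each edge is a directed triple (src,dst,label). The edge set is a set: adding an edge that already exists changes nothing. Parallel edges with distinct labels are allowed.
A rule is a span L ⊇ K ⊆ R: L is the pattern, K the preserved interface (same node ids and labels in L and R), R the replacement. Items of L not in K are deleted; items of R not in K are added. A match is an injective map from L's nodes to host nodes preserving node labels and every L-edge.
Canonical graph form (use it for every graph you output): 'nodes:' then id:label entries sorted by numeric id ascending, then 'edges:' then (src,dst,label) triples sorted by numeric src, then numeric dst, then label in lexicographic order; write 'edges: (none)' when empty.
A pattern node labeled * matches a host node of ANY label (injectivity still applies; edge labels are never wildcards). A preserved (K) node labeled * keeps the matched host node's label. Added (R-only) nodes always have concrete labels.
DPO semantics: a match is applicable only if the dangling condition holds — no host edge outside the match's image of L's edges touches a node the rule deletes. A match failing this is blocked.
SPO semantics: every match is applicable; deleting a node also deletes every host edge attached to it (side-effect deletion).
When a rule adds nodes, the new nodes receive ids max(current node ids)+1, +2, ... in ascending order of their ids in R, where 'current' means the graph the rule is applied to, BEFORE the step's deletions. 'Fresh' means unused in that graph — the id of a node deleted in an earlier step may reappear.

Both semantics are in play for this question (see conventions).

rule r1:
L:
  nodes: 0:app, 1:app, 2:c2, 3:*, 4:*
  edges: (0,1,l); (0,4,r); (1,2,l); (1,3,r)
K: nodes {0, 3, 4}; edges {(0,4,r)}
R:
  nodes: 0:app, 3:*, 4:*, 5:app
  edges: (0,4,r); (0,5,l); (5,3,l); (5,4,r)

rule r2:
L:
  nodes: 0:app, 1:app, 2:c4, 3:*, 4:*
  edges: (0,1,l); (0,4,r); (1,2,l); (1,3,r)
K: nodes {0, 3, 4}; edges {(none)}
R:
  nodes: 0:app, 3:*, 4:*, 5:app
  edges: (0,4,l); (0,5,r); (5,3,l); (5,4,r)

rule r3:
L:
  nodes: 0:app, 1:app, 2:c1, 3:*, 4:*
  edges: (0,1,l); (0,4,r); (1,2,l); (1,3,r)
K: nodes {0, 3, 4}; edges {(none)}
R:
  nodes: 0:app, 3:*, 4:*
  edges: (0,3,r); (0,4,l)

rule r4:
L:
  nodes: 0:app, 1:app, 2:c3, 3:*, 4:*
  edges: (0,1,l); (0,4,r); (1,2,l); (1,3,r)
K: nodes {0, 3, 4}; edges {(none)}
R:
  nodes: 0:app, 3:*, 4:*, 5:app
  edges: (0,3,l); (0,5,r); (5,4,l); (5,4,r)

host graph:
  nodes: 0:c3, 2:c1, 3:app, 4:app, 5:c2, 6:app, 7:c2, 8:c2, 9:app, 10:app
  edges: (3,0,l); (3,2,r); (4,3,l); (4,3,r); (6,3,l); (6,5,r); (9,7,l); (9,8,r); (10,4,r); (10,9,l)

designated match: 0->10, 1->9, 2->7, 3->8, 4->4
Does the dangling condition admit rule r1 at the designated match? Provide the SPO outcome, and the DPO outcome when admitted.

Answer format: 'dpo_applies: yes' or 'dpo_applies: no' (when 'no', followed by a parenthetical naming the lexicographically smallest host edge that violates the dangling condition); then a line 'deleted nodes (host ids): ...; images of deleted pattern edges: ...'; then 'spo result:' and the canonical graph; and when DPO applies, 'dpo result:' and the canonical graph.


dpo_applies: yes
deleted nodes (host ids): 7, 9; images of deleted pattern edges: (9,7,l); (9,8,r); (10,9,l)
spo result:
nodes: 0:c3, 2:c1, 3:app, 4:app, 5:c2, 6:app, 8:c2, 10:app, 11:app
edges: (3,0,l); (3,2,r); (4,3,l); (4,3,r); (6,3,l); (6,5,r); (10,4,r); (10,11,l); (11,4,r); (11,8,l)
dpo result:
nodes: 0:c3, 2:c1, 3:app, 4:app, 5:c2, 6:app, 8:c2, 10:app, 11:app
edges: (3,0,l); (3,2,r); (4,3,l); (4,3,r); (6,3,l); (6,5,r); (10,4,r); (10,11,l); (11,4,r); (11,8,l)


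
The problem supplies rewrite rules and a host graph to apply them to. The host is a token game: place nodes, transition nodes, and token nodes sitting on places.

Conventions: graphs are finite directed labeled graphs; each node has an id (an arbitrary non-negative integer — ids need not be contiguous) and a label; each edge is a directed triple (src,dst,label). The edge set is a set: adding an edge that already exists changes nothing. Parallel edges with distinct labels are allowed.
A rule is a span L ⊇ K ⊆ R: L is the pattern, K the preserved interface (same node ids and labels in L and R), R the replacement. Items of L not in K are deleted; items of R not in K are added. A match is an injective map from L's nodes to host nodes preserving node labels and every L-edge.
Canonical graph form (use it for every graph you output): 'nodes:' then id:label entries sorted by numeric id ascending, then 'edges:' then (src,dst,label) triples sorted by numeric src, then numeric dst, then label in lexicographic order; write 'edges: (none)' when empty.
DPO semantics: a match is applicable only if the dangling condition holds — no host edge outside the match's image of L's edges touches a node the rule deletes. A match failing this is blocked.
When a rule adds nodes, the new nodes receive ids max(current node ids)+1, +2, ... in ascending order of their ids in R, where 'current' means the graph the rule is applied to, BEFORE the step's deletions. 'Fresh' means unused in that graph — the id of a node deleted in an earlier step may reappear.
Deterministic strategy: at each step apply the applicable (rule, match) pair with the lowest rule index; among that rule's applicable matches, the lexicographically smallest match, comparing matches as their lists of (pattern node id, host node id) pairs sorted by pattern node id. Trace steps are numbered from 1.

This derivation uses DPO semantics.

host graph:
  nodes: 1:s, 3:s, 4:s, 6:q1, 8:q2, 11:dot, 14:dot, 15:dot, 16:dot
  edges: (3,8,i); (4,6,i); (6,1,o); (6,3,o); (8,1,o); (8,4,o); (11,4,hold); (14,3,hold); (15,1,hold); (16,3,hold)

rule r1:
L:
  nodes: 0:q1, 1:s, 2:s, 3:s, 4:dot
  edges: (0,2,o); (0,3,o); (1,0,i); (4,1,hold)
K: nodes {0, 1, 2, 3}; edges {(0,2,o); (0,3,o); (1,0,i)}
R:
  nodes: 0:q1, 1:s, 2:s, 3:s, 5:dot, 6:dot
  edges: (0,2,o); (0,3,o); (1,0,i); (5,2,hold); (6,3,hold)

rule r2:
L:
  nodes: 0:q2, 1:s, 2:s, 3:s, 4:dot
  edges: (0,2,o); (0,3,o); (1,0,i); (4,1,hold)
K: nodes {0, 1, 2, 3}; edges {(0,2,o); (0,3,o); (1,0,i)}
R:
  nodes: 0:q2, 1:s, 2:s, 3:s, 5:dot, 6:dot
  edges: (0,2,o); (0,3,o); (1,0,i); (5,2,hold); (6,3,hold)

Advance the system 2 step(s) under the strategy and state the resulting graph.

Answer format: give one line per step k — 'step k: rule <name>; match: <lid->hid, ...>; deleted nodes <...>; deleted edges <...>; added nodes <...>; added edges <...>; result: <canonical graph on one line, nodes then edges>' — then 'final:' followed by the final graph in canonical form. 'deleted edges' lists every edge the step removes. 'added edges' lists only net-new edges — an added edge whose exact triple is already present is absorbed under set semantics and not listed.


step 1: rule r1; match: 0->6, 1->4, 2->1, 3->3, 4->11; deleted nodes 11; deleted edges (11,4,hold); added nodes 17, 18; added edges (17,1,hold); (18,3,hold); result: nodes: 1:s, 3:s, 4:s, 6:q1, 8:q2, 14:dot, 15:dot, 16:dot, 17:dot, 18:dot edges: (3,8,i); (4,6,i); (6,1,o); (6,3,o); (8,1,o); (8,4,o); (14,3,hold); (15,1,hold); (16,3,hold); (17,1,hold); (18,3,hold)
step 2: rule r2; match: 0->8, 1->3, 2->1, 3->4, 4->14; deleted nodes 14; deleted edges (14,3,hold); added nodes 19, 20; added edges (19,1,hold); (20,4,hold); result: nodes: 1:s, 3:s, 4:s, 6:q1, 8:q2, 15:dot, 16:dot, 17:dot, 18:dot, 19:dot, 20:dot edges: (3,8,i); (4,6,i); (6,1,o); (6,3,o); (8,1,o); (8,4,o); (15,1,hold); (16,3,hold); (17,1,hold); (18,3,hold); (19,1,hold); (20,4,hold)
final:
nodes: 1:s, 3:s, 4:s, 6:q1, 8:q2, 15:dot, 16:dot, 17:dot, 18:dot, 19:dot, 20:dot
edges: (3,8,i); (4,6,i); (6,1,o); (6,3,o); (8,1,o); (8,4,o); (15,1,hold); (16,3,hold); (17,1,hold); (18,3,hold); (19,1,hold); (20,4,hold)


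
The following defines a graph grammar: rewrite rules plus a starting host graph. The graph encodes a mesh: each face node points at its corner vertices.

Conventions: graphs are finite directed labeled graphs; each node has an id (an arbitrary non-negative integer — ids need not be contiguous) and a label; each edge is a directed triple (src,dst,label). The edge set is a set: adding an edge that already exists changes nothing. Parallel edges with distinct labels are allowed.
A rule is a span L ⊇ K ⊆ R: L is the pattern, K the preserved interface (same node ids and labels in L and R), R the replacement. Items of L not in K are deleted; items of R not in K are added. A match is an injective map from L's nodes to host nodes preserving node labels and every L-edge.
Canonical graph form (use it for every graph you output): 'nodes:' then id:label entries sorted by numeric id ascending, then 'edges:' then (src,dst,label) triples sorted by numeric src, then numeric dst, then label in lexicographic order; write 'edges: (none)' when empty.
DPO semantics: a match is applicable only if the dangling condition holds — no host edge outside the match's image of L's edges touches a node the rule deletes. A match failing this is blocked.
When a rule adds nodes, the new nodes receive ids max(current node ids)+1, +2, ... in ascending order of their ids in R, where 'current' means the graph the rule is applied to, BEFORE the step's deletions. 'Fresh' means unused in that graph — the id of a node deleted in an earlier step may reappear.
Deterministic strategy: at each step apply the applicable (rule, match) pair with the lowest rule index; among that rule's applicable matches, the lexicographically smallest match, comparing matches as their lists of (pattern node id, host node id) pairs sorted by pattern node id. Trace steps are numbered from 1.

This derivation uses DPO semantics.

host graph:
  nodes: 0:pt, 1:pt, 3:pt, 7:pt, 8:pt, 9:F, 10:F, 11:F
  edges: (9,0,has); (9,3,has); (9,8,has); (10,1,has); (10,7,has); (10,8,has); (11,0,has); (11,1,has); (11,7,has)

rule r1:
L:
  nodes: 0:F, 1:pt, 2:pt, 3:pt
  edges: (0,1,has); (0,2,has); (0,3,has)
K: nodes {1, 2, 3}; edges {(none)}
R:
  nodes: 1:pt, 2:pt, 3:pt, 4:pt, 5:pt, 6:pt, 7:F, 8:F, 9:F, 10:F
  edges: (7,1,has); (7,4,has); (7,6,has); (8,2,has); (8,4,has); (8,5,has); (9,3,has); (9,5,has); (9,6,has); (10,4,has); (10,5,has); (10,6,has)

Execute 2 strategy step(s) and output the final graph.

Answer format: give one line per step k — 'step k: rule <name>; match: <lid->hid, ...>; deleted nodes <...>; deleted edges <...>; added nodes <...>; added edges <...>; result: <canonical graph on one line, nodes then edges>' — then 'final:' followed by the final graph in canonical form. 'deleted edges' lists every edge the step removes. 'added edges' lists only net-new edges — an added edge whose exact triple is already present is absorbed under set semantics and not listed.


step 1: rule r1; match: 0->9, 1->0, 2->3, 3->8; deleted nodes 9; deleted edges (9,0,has); (9,3,has); (9,8,has); added nodes 12, 13, 14, 15, 16, 17, 18; added edges (15,0,has); (15,12,has); (15,14,has); (16,3,has); (16,12,has); (16,13,has); (17,8,has); (17,13,has); (17,14,has); (18,12,has); (18,13,has); (18,14,has); result: nodes: 0:pt, 1:pt, 3:pt, 7:pt, 8:pt, 10:F, 11:F, 12:pt, 13:pt, 14:pt, 15:F, 16:F, 17:F, 18:F edges: (10,1,has); (10,7,has); (10,8,has); (11,0,has); (11,1,has); (11,7,has); (15,0,has); (15,12,has); (15,14,has); (16,3,has); (16,12,has); (16,13,has); (17,8,has); (17,13,has); (17,14,has); (18,12,has); (18,13,has); (18,14,has)
step 2: rule r1; match: 0->10, 1->1, 2->7, 3->8; deleted nodes 10; deleted edges (10,1,has); (10,7,has); (10,8,has); added nodes 19, 20, 21, 22, 23, 24, 25; added edges (22,1,has); (22,19,has); (22,21,has); (23,7,has); (23,19,has); (23,20,has); (24,8,has); (24,20,has); (24,21,has); (25,19,has); (25,20,has); (25,21,has); result: nodes: 0:pt, 1:pt, 3:pt, 7:pt, 8:pt, 11:F, 12:pt, 13:pt, 14:pt, 15:F, 16:F, 17:F, 18:F, 19:pt, 20:pt, 21:pt, 22:F, 23:F, 24:F, 25:F edges: (11,0,has); (11,1,has); (11,7,has); (15,0,has); (15,12,has); (15,14,has); (16,3,has); (16,12,has); (16,13,has); (17,8,has); (17,13,has); (17,14,has); (18,12,has); (18,13,has); (18,14,has); (22,1,has); (22,19,has); (22,21,has); (23,7,has); (23,19,has); (23,20,has); (24,8,has); (24,20,has); (24,21,has); (25,19,has); (25,20,has); (25,21,has)
final:
nodes: 0:pt, 1:pt, 3:pt, 7:pt, 8:pt, 11:F, 12:pt, 13:pt, 14:pt, 15:F, 16:F, 17:F, 18:F, 19:pt, 20:pt, 21:pt, 22:F, 23:F, 24:F, 25:F
edges: (11,0,has); (11,1,has); (11,7,has); (15,0,has); (15,12,has); (15,14,has); (16,3,has); (16,12,has); (16,13,has); (17,8,has); (17,13,has); (17,14,has); (18,12,has); (18,13,has); (18,14,has); (22,1,has); (22,19,has); (22,21,has); (23,7,has); (23,19,has); (23,20,has); (24,8,has); (24,20,has); (24,21,has); (25,19,has); (25,20,has); (25,21,has)


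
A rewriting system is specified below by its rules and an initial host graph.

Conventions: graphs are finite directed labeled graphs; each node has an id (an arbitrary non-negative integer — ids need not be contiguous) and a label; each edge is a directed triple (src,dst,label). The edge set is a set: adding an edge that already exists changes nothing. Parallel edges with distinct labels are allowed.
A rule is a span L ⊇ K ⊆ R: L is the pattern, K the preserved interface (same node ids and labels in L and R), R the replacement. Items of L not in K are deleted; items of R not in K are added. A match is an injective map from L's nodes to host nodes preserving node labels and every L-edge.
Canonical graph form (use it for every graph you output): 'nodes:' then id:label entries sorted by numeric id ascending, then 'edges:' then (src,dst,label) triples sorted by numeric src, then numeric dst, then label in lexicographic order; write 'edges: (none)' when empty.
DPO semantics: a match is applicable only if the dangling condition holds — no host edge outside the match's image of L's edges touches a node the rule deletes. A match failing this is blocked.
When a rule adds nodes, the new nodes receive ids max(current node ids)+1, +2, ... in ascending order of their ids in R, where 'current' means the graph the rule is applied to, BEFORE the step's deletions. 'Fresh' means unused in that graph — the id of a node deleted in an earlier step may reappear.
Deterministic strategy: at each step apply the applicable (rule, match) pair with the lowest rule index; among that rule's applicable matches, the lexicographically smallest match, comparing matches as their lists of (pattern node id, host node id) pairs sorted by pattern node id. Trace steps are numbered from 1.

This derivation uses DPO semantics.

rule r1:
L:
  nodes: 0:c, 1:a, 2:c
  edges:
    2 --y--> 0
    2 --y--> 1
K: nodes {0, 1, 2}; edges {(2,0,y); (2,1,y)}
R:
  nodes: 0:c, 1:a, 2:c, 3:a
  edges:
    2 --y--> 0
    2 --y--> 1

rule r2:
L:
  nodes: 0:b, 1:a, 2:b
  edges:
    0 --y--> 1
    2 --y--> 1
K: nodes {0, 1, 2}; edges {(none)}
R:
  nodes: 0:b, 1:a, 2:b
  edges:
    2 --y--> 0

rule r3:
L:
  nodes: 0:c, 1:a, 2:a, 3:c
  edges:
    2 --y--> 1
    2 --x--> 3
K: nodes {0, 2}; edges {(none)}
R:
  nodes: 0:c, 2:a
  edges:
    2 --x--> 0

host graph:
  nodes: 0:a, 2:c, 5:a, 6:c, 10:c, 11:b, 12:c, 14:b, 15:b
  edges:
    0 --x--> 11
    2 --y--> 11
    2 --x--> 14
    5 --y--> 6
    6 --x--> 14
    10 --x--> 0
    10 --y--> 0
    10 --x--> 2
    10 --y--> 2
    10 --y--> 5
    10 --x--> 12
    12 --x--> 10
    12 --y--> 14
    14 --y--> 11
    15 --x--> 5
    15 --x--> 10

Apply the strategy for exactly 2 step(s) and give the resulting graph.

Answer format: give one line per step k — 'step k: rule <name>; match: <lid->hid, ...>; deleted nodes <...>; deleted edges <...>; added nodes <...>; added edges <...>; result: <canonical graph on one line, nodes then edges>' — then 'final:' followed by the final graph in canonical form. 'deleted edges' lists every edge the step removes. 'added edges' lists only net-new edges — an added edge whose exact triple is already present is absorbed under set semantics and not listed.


step 1: rule r1; match: 0->2, 1->0, 2->10; deleted nodes (none); deleted edges (none); added nodes 16; added edges (none); result: nodes: 0:a, 2:c, 5:a, 6:c, 10:c, 11:b, 12:c, 14:b, 15:b, 16:a edges: (0,11,x); (2,11,y); (2,14,x); (5,6,y); (6,14,x); (10,0,x); (10,0,y); (10,2,x); (10,2,y); (10,5,y); (10,12,x); (12,10,x); (12,14,y); (14,11,y); (15,5,x); (15,10,x)
step 2: rule r1; match: 0->2, 1->0, 2->10; deleted nodes (none); deleted edges (none); added nodes 17; added edges (none); result: nodes: 0:a, 2:c, 5:a, 6:c, 10:c, 11:b, 12:c, 14:b, 15:b, 16:a, 17:a edges: (0,11,x); (2,11,y); (2,14,x); (5,6,y); (6,14,x); (10,0,x); (10,0,y); (10,2,x); (10,2,y); (10,5,y); (10,12,x); (12,10,x); (12,14,y); (14,11,y); (15,5,x); (15,10,x)
final:
nodes: 0:a, 2:c, 5:a, 6:c, 10:c, 11:b, 12:c, 14:b, 15:b, 16:a, 17:a
edges: (0,11,x); (2,11,y); (2,14,x); (5,6,y); (6,14,x); (10,0,x); (10,0,y); (10,2,x); (10,2,y); (10,5,y); (10,12,x); (12,10,x); (12,14,y); (14,11,y); (15,5,x); (15,10,x)


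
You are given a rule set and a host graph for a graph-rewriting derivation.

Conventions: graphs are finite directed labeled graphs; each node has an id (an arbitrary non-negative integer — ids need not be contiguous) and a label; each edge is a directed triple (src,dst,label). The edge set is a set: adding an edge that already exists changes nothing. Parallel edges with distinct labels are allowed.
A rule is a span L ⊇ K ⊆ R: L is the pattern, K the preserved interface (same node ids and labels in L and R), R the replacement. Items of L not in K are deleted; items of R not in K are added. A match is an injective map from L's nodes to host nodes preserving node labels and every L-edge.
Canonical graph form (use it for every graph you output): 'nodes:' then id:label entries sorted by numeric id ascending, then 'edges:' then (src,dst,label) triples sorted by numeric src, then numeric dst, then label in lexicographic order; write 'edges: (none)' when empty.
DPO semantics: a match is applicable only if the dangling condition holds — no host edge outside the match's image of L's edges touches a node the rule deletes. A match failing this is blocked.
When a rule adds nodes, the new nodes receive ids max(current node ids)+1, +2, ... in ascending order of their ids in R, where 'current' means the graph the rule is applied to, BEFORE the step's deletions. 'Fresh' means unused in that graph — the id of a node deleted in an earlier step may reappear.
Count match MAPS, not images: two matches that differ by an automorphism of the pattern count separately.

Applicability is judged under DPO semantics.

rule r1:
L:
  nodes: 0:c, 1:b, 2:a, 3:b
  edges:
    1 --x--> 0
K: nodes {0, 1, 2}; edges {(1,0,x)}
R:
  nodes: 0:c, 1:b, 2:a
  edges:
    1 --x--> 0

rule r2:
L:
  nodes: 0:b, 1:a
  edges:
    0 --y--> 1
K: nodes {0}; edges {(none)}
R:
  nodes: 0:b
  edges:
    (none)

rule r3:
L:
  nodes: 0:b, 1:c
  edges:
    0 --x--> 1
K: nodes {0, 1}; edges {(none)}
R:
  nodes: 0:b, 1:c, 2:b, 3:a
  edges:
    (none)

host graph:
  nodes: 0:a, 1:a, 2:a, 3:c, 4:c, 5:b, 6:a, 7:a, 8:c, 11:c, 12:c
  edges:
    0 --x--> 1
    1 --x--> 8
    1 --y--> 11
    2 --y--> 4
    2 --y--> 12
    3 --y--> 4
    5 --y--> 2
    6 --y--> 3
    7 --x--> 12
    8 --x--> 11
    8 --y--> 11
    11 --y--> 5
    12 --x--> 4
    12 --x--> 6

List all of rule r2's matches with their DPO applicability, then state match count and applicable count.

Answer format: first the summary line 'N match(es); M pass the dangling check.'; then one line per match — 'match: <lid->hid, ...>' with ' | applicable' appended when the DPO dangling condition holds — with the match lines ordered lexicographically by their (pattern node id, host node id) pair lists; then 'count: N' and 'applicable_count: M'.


1 match(es); 0 pass the dangling check.
match: 0->5, 1->2
count: 1
applicable_count: 0
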